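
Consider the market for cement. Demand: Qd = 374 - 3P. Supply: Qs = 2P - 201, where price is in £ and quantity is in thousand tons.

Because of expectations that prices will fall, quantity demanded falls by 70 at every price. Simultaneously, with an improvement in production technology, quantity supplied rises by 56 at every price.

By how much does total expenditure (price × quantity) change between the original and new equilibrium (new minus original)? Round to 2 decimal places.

-227.92

Before the shock: 374 - 3P = 2P - 201 ⇒ 575 = 5P ⇒ P = 115, Q = 29.
The shock moves the curves to Qd = 304 - 3P and Qs = 2P - 145.
Clearing the new market: 304 - 3P = 2P - 145, so P = 89.8 and Q = 34.6.
Expenditure moves from 115×29 = 3335 to 89.8×34.6 = 3107.08; change = -227.92.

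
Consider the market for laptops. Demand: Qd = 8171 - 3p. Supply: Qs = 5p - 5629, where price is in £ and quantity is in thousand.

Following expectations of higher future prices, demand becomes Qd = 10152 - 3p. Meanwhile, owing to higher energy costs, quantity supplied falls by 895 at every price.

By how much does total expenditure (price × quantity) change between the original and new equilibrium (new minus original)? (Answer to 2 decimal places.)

Original equilibrium: 8171 - 3p = 5p - 5629 gives 13800 = 8p, so p = 1725 and Q = 2996.
With the change applied: demand Qd = 10152 - 3p, supply Qs = 5p - 6524.
Setting them equal: 10152 - 3p = 5p - 6524 → 16676 = 8p, so p = 2084.5 and Q = 3898.5.
Expenditure moves from 1725×2996 = 5168100 to 2084.5×3898.5 = 8126423.25; change = +2958323.25.

+2958323.25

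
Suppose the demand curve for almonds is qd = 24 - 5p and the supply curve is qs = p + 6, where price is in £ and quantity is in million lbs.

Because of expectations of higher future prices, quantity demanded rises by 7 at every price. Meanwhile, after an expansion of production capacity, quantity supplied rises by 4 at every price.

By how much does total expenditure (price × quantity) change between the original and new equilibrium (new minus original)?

+20.25

Initially, 24 - 5p = p + 6, so 18 = 6p and p = 3, q = 9.
After the shift, demand is qd = 31 - 5p and supply is qs = p + 10.
New equilibrium: 31 - 5p = p + 10 ⇒ 21 = 6p ⇒ p = 3.5, q = 13.5.
Expenditure moves from 3×9 = 27 to 3.5×13.5 = 47.25; change = +20.25.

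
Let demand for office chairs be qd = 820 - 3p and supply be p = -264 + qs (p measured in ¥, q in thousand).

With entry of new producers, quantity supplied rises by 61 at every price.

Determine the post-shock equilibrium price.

123.75

Before the shock: 820 - 3p = p + 264 ⇒ 556 = 4p ⇒ p = 139, q = 403.
With the change applied: demand qd = 820 - 3p, supply qs = p + 325.
Setting them equal: 820 - 3p = p + 325 → 495 = 4p, so p = 123.75 and q = 448.75.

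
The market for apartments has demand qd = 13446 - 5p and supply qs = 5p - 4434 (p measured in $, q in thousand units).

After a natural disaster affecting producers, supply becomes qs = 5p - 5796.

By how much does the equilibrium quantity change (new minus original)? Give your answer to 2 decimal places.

-681.00

Original equilibrium: 13446 - 5p = 5p - 4434 gives 17880 = 10p, so p = 1788 and q = 4506.
After the shift, demand is qd = 13446 - 5p and supply is qs = 5p - 5796.
Equate the new curves: 13446 - 5p = 5p - 5796, giving 19242 = 10p, p = 1924.2, q = 3825.
Δq = 3825 − 4506 = -681.00.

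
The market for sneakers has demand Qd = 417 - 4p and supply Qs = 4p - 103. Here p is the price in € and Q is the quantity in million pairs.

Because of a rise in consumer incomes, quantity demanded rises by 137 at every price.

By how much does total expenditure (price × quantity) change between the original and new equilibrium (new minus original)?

Original equilibrium: 417 - 4p = 4p - 103 gives 520 = 8p, so p = 65 and Q = 157.
The shock moves the curves to Qd = 554 - 4p and Qs = 4p - 103.
Setting them equal: 554 - 4p = 4p - 103 → 657 = 8p, so p = 82.125 and Q = 225.5.
Expenditure moves from 65×157 = 10205 to 82.125×225.5 = 18519.1875; change = +8314.1875.

+8314.1875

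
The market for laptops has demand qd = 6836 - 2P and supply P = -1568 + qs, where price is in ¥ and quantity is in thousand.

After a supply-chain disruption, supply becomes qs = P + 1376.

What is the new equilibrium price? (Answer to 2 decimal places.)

Initially, 6836 - 2P = P + 1568, so 5268 = 3P and P = 1756, q = 3324.
With the change applied: demand qd = 6836 - 2P, supply qs = P + 1376.
Setting them equal: 6836 - 2P = P + 1376 → 5460 = 3P, so P = 1820 and q = 3196.

1820.00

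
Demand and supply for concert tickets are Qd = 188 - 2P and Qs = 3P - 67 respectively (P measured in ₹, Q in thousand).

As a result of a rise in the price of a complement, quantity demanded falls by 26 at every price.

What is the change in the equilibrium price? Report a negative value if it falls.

-5.2

Initially, 188 - 2P = 3P - 67, so 255 = 5P and P = 51, Q = 86.
The shock moves the curves to Qd = 162 - 2P and Qs = 3P - 67.
New equilibrium: 162 - 2P = 3P - 67 ⇒ 229 = 5P ⇒ P = 45.8, Q = 70.4.
ΔP = 45.8 − 51 = -5.2.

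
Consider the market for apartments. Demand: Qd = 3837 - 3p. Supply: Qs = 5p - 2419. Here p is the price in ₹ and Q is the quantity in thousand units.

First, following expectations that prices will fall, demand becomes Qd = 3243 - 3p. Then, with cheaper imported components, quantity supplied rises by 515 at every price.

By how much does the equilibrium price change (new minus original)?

Original equilibrium: 3837 - 3p = 5p - 2419 gives 6256 = 8p, so p = 782 and Q = 1491.
With the change applied: demand Qd = 3243 - 3p, supply Qs = 5p - 1904.
Clearing the new market: 3243 - 3p = 5p - 1904, so p = 643.375 and Q = 1312.875.
Δp = 643.375 − 782 = -138.625.

-138.625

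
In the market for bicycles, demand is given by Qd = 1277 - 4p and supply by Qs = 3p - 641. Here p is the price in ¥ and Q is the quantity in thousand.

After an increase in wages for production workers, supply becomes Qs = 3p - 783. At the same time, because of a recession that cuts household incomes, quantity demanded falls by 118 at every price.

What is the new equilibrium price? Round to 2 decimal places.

Solve the original market: 1277 - 4p = 3p - 641, hence p = 274 and Q = 181.
The shock moves the curves to Qd = 1159 - 4p and Qs = 3p - 783.
Setting them equal: 1159 - 4p = 3p - 783 → 1942 = 7p, so p = 1942/7 ≈ 277.4286 and Q = 345/7 ≈ 49.2857.

277.43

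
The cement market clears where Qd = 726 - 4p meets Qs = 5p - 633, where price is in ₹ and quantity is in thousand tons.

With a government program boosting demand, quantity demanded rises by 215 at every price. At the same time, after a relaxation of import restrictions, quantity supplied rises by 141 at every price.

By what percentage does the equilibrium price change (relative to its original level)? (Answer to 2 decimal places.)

+5.45

Initially, 726 - 4p = 5p - 633, so 1359 = 9p and p = 151, Q = 122.
The new curves are Qd = 941 - 4p (demand) and Qs = 5p - 492 (supply).
Equate the new curves: 941 - 4p = 5p - 492, giving 1433 = 9p, p = 1433/9 ≈ 159.2222, Q = 2737/9 ≈ 304.1111.
%Δp = (159.2222 − 151) / 151 × 100 = +5.45%.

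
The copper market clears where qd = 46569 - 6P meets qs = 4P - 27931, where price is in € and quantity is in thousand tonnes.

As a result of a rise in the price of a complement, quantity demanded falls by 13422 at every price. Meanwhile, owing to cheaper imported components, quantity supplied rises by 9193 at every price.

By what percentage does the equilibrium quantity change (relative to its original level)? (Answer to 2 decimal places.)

Solve the original market: 46569 - 6P = 4P - 27931, hence P = 7450 and q = 1869.
With the change applied: demand qd = 33147 - 6P, supply qs = 4P - 18738.
Clearing the new market: 33147 - 6P = 4P - 18738, so P = 5188.5 and q = 2016.
%Δq = (2016 − 1869) / 1869 × 100 = +7.87%.

+7.87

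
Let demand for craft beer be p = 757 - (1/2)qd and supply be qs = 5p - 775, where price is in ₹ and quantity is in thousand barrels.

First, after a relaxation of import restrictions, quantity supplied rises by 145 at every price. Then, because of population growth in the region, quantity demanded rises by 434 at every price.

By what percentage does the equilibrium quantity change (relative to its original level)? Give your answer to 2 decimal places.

Original equilibrium: 1514 - 2p = 5p - 775 gives 2289 = 7p, so p = 327 and q = 860.
After the shift, demand is qd = 1948 - 2p and supply is qs = 5p - 630.
Equate the new curves: 1948 - 2p = 5p - 630, giving 2578 = 7p, p = 2578/7 ≈ 368.2857, q = 8480/7 ≈ 1211.4286.
%Δq = (1211.4286 − 860) / 860 × 100 = +40.86%.

+40.86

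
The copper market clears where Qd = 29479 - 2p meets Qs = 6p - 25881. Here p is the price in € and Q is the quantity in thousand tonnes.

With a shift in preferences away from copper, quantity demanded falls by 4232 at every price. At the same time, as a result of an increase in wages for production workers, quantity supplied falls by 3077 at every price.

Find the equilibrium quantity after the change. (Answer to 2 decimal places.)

Before the shock: 29479 - 2p = 6p - 25881 ⇒ 55360 = 8p ⇒ p = 6920, Q = 15639.
After the shift, demand is Qd = 25247 - 2p and supply is Qs = 6p - 28958.
New equilibrium: 25247 - 2p = 6p - 28958 ⇒ 54205 = 8p ⇒ p = 6775.625, Q = 11695.75.

11695.75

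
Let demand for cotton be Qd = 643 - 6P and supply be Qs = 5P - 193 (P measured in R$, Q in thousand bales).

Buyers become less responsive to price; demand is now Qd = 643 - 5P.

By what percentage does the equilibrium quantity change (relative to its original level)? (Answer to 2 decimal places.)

+20.32

Initially, 643 - 6P = 5P - 193, so 836 = 11P and P = 76, Q = 187.
The shock moves the curves to Qd = 643 - 5P and Qs = 5P - 193.
Setting them equal: 643 - 5P = 5P - 193 → 836 = 10P, so P = 83.6 and Q = 225.
%ΔQ = (225 − 187) / 187 × 100 = +20.32%.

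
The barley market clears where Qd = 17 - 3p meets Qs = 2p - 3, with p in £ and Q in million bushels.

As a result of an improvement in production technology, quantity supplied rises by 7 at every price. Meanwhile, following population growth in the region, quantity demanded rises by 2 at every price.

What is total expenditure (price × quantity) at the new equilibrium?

Before the shock: 17 - 3p = 2p - 3 ⇒ 20 = 5p ⇒ p = 4, Q = 5.
The new curves are Qd = 19 - 3p (demand) and Qs = 2p + 4 (supply).
Equate the new curves: 19 - 3p = 2p + 4, giving 15 = 5p, p = 3, Q = 10.
New expenditure = 3 × 10 = 30.

30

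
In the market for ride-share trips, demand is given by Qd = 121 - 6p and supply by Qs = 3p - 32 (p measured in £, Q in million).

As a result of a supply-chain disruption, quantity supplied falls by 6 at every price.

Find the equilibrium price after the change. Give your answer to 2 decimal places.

Before the shock: 121 - 6p = 3p - 32 ⇒ 153 = 9p ⇒ p = 17, Q = 19.
The shock moves the curves to Qd = 121 - 6p and Qs = 3p - 38.
Equate the new curves: 121 - 6p = 3p - 38, giving 159 = 9p, p = 53/3 ≈ 17.6667, Q = 15.

17.67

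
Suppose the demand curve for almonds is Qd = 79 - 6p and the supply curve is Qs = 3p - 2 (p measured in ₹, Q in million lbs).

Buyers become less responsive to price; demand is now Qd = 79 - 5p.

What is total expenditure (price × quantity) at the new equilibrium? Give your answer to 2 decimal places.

287.30

Initially, 79 - 6p = 3p - 2, so 81 = 9p and p = 9, Q = 25.
After the shift, demand is Qd = 79 - 5p and supply is Qs = 3p - 2.
Clearing the new market: 79 - 5p = 3p - 2, so p = 10.125 and Q = 28.375.
New expenditure = 10.125 × 28.375 = 287.30.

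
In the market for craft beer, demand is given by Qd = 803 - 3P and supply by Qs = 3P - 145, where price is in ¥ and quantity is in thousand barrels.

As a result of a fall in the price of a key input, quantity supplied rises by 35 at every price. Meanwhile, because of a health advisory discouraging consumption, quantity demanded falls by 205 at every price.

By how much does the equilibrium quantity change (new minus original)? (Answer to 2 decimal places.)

-85.00

Solve the original market: 803 - 3P = 3P - 145, hence P = 158 and Q = 329.
The shock moves the curves to Qd = 598 - 3P and Qs = 3P - 110.
Setting them equal: 598 - 3P = 3P - 110 → 708 = 6P, so P = 118 and Q = 244.
ΔQ = 244 − 329 = -85.00.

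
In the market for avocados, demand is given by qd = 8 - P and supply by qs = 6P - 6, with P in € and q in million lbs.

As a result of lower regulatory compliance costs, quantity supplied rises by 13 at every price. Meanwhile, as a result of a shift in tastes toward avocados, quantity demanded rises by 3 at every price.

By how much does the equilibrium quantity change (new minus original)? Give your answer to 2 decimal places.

+4.43

Solve the original market: 8 - P = 6P - 6, hence P = 2 and q = 6.
The new curves are qd = 11 - P (demand) and qs = 6P + 7 (supply).
Clearing the new market: 11 - P = 6P + 7, so P = 4/7 ≈ 0.5714 and q = 73/7 ≈ 10.4286.
Δq = 10.4286 − 6 = +4.43.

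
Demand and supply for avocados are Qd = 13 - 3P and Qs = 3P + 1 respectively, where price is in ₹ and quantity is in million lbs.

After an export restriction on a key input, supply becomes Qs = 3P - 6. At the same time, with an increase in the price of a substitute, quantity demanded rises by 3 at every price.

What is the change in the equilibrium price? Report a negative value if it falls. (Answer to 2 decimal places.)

Original equilibrium: 13 - 3P = 3P + 1 gives 12 = 6P, so P = 2 and Q = 7.
With the change applied: demand Qd = 16 - 3P, supply Qs = 3P - 6.
Setting them equal: 16 - 3P = 3P - 6 → 22 = 6P, so P = 11/3 ≈ 3.6667 and Q = 5.
ΔP = 3.6667 − 2 = +1.67.

+1.67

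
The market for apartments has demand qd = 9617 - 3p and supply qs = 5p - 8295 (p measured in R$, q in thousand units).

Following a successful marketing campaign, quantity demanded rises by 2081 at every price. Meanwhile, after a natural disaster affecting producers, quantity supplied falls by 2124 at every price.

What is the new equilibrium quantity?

Original equilibrium: 9617 - 3p = 5p - 8295 gives 17912 = 8p, so p = 2239 and q = 2900.
The shock moves the curves to qd = 11698 - 3p and qs = 5p - 10419.
Clearing the new market: 11698 - 3p = 5p - 10419, so p = 2764.625 and q = 3404.125.

3404.125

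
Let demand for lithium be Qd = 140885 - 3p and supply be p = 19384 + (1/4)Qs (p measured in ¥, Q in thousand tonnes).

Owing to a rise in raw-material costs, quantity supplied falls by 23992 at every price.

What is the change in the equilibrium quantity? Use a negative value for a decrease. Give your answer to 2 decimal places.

-10282.29

Before the shock: 140885 - 3p = 4p - 77536 ⇒ 218421 = 7p ⇒ p = 31203, Q = 47276.
With the change applied: demand Qd = 140885 - 3p, supply Qs = 4p - 101528.
New equilibrium: 140885 - 3p = 4p - 101528 ⇒ 242413 = 7p ⇒ p = 242413/7 ≈ 34630.4286, Q = 258956/7 ≈ 36993.7143.
ΔQ = 36993.7143 − 47276 = -10282.29.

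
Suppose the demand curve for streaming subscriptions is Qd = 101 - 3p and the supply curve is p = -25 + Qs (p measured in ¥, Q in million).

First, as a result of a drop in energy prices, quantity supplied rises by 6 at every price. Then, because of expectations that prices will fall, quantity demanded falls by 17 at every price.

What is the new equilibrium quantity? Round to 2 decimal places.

44.25

Original equilibrium: 101 - 3p = p + 25 gives 76 = 4p, so p = 19 and Q = 44.
After the shift, demand is Qd = 84 - 3p and supply is Qs = p + 31.
Equate the new curves: 84 - 3p = p + 31, giving 53 = 4p, p = 13.25, Q = 44.25.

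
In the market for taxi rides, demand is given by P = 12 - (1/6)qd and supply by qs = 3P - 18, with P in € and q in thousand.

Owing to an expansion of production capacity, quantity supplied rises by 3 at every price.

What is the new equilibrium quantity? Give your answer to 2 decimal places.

Original equilibrium: 72 - 6P = 3P - 18 gives 90 = 9P, so P = 10 and q = 12.
After the shift, demand is qd = 72 - 6P and supply is qs = 3P - 15.
Clearing the new market: 72 - 6P = 3P - 15, so P = 29/3 ≈ 9.6667 and q = 14.

14.00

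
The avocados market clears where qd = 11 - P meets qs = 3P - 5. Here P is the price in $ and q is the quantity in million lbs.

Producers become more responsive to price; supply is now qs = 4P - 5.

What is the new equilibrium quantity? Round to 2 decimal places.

Before the shock: 11 - P = 3P - 5 ⇒ 16 = 4P ⇒ P = 4, q = 7.
After the shift, demand is qd = 11 - P and supply is qs = 4P - 5.
Equate the new curves: 11 - P = 4P - 5, giving 16 = 5P, P = 3.2, q = 7.8.

7.80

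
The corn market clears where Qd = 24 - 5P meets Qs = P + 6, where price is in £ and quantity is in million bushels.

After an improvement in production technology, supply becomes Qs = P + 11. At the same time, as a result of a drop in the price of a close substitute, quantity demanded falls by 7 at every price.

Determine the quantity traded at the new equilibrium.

Original equilibrium: 24 - 5P = P + 6 gives 18 = 6P, so P = 3 and Q = 9.
After the shift, demand is Qd = 17 - 5P and supply is Qs = P + 11.
Equate the new curves: 17 - 5P = P + 11, giving 6 = 6P, P = 1, Q = 12.

12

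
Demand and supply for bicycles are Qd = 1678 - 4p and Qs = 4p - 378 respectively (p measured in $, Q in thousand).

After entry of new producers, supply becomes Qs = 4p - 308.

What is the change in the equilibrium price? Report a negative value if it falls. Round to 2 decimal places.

Initially, 1678 - 4p = 4p - 378, so 2056 = 8p and p = 257, Q = 650.
With the change applied: demand Qd = 1678 - 4p, supply Qs = 4p - 308.
Clearing the new market: 1678 - 4p = 4p - 308, so p = 248.25 and Q = 685.
Δp = 248.25 − 257 = -8.75.

-8.75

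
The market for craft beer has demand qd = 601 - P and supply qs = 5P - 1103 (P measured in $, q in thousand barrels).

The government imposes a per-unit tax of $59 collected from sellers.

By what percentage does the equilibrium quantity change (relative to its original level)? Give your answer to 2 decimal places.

-15.51

Before the shock: 601 - P = 5P - 1103 ⇒ 1704 = 6P ⇒ P = 284, q = 317.
Since sellers keep the price net of the tax, the effective supply curve becomes qs = 5P - 1398.
Equate the new curves: 601 - P = 5P - 1398, giving 1999 = 6P, P = 1999/6 ≈ 333.1667, q = 1607/6 ≈ 267.8333.
%Δq = (267.8333 − 317) / 317 × 100 = -15.51%.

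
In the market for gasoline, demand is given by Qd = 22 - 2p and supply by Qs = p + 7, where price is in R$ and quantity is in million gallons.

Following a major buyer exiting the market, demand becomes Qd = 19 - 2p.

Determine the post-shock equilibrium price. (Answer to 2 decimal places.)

Before the shock: 22 - 2p = p + 7 ⇒ 15 = 3p ⇒ p = 5, Q = 12.
After the shift, demand is Qd = 19 - 2p and supply is Qs = p + 7.
Clearing the new market: 19 - 2p = p + 7, so p = 4 and Q = 11.

4.00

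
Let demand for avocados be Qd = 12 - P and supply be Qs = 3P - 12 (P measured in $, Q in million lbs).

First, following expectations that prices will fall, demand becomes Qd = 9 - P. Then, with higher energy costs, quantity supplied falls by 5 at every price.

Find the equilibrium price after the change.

Initially, 12 - P = 3P - 12, so 24 = 4P and P = 6, Q = 6.
With the change applied: demand Qd = 9 - P, supply Qs = 3P - 17.
Clearing the new market: 9 - P = 3P - 17, so P = 6.5 and Q = 2.5.

6.5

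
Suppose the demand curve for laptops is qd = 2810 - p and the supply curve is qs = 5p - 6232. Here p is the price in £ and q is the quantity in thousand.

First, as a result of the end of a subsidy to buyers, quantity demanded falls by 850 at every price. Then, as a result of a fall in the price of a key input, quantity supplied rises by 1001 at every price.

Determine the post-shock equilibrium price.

1198.5

Original equilibrium: 2810 - p = 5p - 6232 gives 9042 = 6p, so p = 1507 and q = 1303.
After the shift, demand is qd = 1960 - p and supply is qs = 5p - 5231.
Equate the new curves: 1960 - p = 5p - 5231, giving 7191 = 6p, p = 1198.5, q = 761.5.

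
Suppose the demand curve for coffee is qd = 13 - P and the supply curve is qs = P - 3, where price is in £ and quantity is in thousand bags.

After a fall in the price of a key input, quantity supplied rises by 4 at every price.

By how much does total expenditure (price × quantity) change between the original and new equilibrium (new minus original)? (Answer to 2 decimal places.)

Original equilibrium: 13 - P = P - 3 gives 16 = 2P, so P = 8 and q = 5.
With the change applied: demand qd = 13 - P, supply qs = P + 1.
Setting them equal: 13 - P = P + 1 → 12 = 2P, so P = 6 and q = 7.
Expenditure moves from 8×5 = 40 to 6×7 = 42; change = +2.00.

+2.00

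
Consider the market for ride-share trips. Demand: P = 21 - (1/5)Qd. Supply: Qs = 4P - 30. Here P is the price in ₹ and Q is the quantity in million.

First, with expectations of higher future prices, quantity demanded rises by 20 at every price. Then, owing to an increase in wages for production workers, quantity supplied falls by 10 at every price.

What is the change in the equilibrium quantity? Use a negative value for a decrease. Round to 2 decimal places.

Solve the original market: 105 - 5P = 4P - 30, hence P = 15 and Q = 30.
The shock moves the curves to Qd = 125 - 5P and Qs = 4P - 40.
Setting them equal: 125 - 5P = 4P - 40 → 165 = 9P, so P = 55/3 ≈ 18.3333 and Q = 100/3 ≈ 33.3333.
ΔQ = 33.3333 − 30 = +3.33.

+3.33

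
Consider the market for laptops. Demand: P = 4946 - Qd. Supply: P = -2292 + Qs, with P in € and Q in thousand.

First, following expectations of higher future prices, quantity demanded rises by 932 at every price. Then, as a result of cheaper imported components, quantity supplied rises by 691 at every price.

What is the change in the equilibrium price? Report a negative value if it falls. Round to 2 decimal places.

+120.50

Original equilibrium: 4946 - P = P + 2292 gives 2654 = 2P, so P = 1327 and Q = 3619.
With the change applied: demand Qd = 5878 - P, supply Qs = P + 2983.
Equate the new curves: 5878 - P = P + 2983, giving 2895 = 2P, P = 1447.5, Q = 4430.5.
ΔP = 1447.5 − 1327 = +120.50.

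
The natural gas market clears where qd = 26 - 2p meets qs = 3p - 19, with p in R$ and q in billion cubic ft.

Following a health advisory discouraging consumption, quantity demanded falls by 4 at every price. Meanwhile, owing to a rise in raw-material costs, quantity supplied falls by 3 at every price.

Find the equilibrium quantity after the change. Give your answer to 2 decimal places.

4.40

Initially, 26 - 2p = 3p - 19, so 45 = 5p and p = 9, q = 8.
The new curves are qd = 22 - 2p (demand) and qs = 3p - 22 (supply).
Setting them equal: 22 - 2p = 3p - 22 → 44 = 5p, so p = 8.8 and q = 4.4.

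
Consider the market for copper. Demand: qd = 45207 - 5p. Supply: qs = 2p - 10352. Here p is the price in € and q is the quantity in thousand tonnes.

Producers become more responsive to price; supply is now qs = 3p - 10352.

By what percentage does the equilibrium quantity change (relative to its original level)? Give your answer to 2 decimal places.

Initially, 45207 - 5p = 2p - 10352, so 55559 = 7p and p = 7937, q = 5522.
With the change applied: demand qd = 45207 - 5p, supply qs = 3p - 10352.
Equate the new curves: 45207 - 5p = 3p - 10352, giving 55559 = 8p, p = 6944.875, q = 10482.625.
%Δq = (10482.625 − 5522) / 5522 × 100 = +89.83%.

+89.83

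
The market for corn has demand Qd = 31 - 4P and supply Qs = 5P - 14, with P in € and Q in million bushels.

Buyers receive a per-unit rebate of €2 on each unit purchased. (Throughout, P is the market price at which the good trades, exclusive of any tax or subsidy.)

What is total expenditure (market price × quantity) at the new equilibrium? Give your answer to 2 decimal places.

90.95

Original equilibrium: 31 - 4P = 5P - 14 gives 45 = 9P, so P = 5 and Q = 11.
Since buyers' out-of-pocket price is the market price minus the rebate, the effective demand curve becomes Qd = 39 - 4P.
Clearing the new market: 39 - 4P = 5P - 14, so P = 53/9 ≈ 5.8889 and Q = 139/9 ≈ 15.4444.
New expenditure = 5.8889 × 15.4444 = 90.95.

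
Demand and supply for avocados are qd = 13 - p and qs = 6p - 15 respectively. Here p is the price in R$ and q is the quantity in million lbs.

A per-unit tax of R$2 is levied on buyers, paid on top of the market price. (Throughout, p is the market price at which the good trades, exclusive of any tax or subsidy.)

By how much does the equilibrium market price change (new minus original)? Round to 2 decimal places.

-0.29

Before the shock: 13 - p = 6p - 15 ⇒ 28 = 7p ⇒ p = 4, q = 9.
Since buyers pay the price plus the tax, the effective demand curve becomes qd = 11 - p.
New equilibrium: 11 - p = 6p - 15 ⇒ 26 = 7p ⇒ p = 26/7 ≈ 3.7143, q = 51/7 ≈ 7.2857.
Δp = 3.7143 − 4 = -0.29.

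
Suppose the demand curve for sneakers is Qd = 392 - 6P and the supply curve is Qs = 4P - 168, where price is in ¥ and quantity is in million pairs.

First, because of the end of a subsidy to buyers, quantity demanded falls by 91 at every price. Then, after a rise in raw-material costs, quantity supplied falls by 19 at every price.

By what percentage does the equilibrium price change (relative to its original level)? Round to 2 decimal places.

-12.86

Initially, 392 - 6P = 4P - 168, so 560 = 10P and P = 56, Q = 56.
After the shift, demand is Qd = 301 - 6P and supply is Qs = 4P - 187.
Clearing the new market: 301 - 6P = 4P - 187, so P = 48.8 and Q = 8.2.
%ΔP = (48.8 − 56) / 56 × 100 = -12.86%.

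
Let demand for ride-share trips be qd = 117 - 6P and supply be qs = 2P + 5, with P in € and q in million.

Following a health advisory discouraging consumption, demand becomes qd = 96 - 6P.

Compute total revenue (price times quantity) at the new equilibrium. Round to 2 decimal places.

315.66

Solve the original market: 117 - 6P = 2P + 5, hence P = 14 and q = 33.
With the change applied: demand qd = 96 - 6P, supply qs = 2P + 5.
New equilibrium: 96 - 6P = 2P + 5 ⇒ 91 = 8P ⇒ P = 11.375, q = 27.75.
New expenditure = 11.375 × 27.75 = 315.66.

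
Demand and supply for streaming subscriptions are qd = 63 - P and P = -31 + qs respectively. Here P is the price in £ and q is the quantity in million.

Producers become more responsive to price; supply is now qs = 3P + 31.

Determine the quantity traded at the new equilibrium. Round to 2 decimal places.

Solve the original market: 63 - P = P + 31, hence P = 16 and q = 47.
The shock moves the curves to qd = 63 - P and qs = 3P + 31.
Setting them equal: 63 - P = 3P + 31 → 32 = 4P, so P = 8 and q = 55.

55.00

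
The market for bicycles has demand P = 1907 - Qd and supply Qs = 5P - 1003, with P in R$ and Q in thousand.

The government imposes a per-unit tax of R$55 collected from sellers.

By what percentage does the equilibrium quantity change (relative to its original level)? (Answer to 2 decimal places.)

-3.22

Before the shock: 1907 - P = 5P - 1003 ⇒ 2910 = 6P ⇒ P = 485, Q = 1422.
Since sellers keep the price net of the tax, the effective supply curve becomes Qs = 5P - 1278.
New equilibrium: 1907 - P = 5P - 1278 ⇒ 3185 = 6P ⇒ P = 3185/6 ≈ 530.8333, Q = 8257/6 ≈ 1376.1667.
%ΔQ = (1376.1667 − 1422) / 1422 × 100 = -3.22%.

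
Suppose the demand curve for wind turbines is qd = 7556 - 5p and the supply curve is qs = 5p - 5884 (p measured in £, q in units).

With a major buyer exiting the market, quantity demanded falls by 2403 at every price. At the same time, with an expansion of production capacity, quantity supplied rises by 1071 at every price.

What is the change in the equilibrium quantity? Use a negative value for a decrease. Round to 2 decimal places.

-666.00

Solve the original market: 7556 - 5p = 5p - 5884, hence p = 1344 and q = 836.
The shock moves the curves to qd = 5153 - 5p and qs = 5p - 4813.
Clearing the new market: 5153 - 5p = 5p - 4813, so p = 996.6 and q = 170.
Δq = 170 − 836 = -666.00.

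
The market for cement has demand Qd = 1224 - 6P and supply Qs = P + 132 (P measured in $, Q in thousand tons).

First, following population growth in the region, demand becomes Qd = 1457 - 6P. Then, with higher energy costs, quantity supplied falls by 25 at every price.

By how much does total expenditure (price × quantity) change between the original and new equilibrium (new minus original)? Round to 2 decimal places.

Initially, 1224 - 6P = P + 132, so 1092 = 7P and P = 156, Q = 288.
The new curves are Qd = 1457 - 6P (demand) and Qs = P + 107 (supply).
New equilibrium: 1457 - 6P = P + 107 ⇒ 1350 = 7P ⇒ P = 1350/7 ≈ 192.8571, Q = 2099/7 ≈ 299.8571.
Expenditure moves from 156×288 = 44928 to 192.8571×299.8571 = 57829.5918; change = +12901.59.

+12901.59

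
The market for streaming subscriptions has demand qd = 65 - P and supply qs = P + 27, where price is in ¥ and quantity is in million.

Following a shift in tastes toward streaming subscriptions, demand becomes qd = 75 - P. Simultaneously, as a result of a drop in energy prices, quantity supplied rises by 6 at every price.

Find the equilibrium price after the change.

Initially, 65 - P = P + 27, so 38 = 2P and P = 19, q = 46.
With the change applied: demand qd = 75 - P, supply qs = P + 33.
Clearing the new market: 75 - P = P + 33, so P = 21 and q = 54.

21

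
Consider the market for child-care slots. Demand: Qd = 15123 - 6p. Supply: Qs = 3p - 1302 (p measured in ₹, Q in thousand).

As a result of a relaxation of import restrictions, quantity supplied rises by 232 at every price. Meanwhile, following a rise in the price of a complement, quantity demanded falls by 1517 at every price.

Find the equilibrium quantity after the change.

3822

Solve the original market: 15123 - 6p = 3p - 1302, hence p = 1825 and Q = 4173.
The new curves are Qd = 13606 - 6p (demand) and Qs = 3p - 1070 (supply).
Setting them equal: 13606 - 6p = 3p - 1070 → 14676 = 9p, so p = 4892/3 ≈ 1630.6667 and Q = 3822.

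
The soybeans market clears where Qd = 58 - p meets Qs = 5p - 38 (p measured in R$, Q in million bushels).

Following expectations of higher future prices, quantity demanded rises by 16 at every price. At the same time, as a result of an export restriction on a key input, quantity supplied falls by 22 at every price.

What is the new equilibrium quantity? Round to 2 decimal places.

51.67

Solve the original market: 58 - p = 5p - 38, hence p = 16 and Q = 42.
The new curves are Qd = 74 - p (demand) and Qs = 5p - 60 (supply).
New equilibrium: 74 - p = 5p - 60 ⇒ 134 = 6p ⇒ p = 67/3 ≈ 22.3333, Q = 155/3 ≈ 51.6667.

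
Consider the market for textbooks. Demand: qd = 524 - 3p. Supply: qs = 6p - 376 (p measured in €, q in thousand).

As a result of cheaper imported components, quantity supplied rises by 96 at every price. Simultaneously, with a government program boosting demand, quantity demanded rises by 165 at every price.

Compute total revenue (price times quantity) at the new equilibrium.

39406

Solve the original market: 524 - 3p = 6p - 376, hence p = 100 and q = 224.
The shock moves the curves to qd = 689 - 3p and qs = 6p - 280.
Clearing the new market: 689 - 3p = 6p - 280, so p = 323/3 ≈ 107.6667 and q = 366.
New expenditure = 107.6667 × 366 = 39406.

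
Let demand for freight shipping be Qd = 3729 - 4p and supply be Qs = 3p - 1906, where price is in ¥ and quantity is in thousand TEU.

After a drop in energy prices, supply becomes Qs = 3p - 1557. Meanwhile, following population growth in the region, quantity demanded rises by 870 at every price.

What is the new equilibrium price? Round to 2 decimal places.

Initially, 3729 - 4p = 3p - 1906, so 5635 = 7p and p = 805, Q = 509.
The shock moves the curves to Qd = 4599 - 4p and Qs = 3p - 1557.
Setting them equal: 4599 - 4p = 3p - 1557 → 6156 = 7p, so p = 6156/7 ≈ 879.4286 and Q = 7569/7 ≈ 1081.2857.

879.43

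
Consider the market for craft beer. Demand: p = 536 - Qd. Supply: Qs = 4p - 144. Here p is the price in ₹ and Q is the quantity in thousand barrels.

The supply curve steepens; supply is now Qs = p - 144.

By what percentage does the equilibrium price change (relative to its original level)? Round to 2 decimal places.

Before the shock: 536 - p = 4p - 144 ⇒ 680 = 5p ⇒ p = 136, Q = 400.
The shock moves the curves to Qd = 536 - p and Qs = p - 144.
Clearing the new market: 536 - p = p - 144, so p = 340 and Q = 196.
%Δp = (340 − 136) / 136 × 100 = +150.00%.

+150.00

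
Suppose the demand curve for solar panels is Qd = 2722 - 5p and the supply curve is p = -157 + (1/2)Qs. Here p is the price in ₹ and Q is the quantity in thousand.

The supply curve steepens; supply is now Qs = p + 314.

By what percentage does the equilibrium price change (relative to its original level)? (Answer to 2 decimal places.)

Initially, 2722 - 5p = 2p + 314, so 2408 = 7p and p = 344, Q = 1002.
The shock moves the curves to Qd = 2722 - 5p and Qs = p + 314.
Equate the new curves: 2722 - 5p = p + 314, giving 2408 = 6p, p = 1204/3 ≈ 401.3333, Q = 2146/3 ≈ 715.3333.
%Δp = (401.3333 − 344) / 344 × 100 = +16.67%.

+16.67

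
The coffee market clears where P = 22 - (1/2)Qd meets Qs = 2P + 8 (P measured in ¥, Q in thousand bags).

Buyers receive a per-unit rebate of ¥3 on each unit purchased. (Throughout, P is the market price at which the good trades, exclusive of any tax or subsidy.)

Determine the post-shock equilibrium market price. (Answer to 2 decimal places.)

10.50

Solve the original market: 44 - 2P = 2P + 8, hence P = 9 and Q = 26.
Since buyers' out-of-pocket price is the market price minus the rebate, the effective demand curve becomes Qd = 50 - 2P.
New equilibrium: 50 - 2P = 2P + 8 ⇒ 42 = 4P ⇒ P = 10.5, Q = 29.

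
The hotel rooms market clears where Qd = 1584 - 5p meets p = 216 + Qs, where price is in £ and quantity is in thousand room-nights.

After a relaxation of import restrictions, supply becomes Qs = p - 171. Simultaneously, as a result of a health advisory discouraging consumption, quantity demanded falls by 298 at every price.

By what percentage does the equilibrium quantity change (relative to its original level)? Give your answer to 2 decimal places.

-14.48

Initially, 1584 - 5p = p - 216, so 1800 = 6p and p = 300, Q = 84.
After the shift, demand is Qd = 1286 - 5p and supply is Qs = p - 171.
Clearing the new market: 1286 - 5p = p - 171, so p = 1457/6 ≈ 242.8333 and Q = 431/6 ≈ 71.8333.
%ΔQ = (71.8333 − 84) / 84 × 100 = -14.48%.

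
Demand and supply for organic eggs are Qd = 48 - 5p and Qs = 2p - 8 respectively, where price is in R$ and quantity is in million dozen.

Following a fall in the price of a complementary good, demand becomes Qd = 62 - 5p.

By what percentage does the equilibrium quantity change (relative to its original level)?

Solve the original market: 48 - 5p = 2p - 8, hence p = 8 and Q = 8.
The shock moves the curves to Qd = 62 - 5p and Qs = 2p - 8.
Clearing the new market: 62 - 5p = 2p - 8, so p = 10 and Q = 12.
%ΔQ = (12 − 8) / 8 × 100 = +50%.

+50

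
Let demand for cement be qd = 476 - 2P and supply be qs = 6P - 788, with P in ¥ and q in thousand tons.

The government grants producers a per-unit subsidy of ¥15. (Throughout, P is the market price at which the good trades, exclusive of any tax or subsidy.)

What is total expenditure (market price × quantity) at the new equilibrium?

Initially, 476 - 2P = 6P - 788, so 1264 = 8P and P = 158, q = 160.
Since sellers receive the price plus the subsidy, the effective supply curve becomes qs = 6P - 698.
Equate the new curves: 476 - 2P = 6P - 698, giving 1174 = 8P, P = 146.75, q = 182.5.
New expenditure = 146.75 × 182.5 = 26781.875.

26781.875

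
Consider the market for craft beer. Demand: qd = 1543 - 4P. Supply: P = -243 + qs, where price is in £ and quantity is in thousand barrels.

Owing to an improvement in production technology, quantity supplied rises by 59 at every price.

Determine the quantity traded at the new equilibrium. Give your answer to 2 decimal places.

Original equilibrium: 1543 - 4P = P + 243 gives 1300 = 5P, so P = 260 and q = 503.
The shock moves the curves to qd = 1543 - 4P and qs = P + 302.
Clearing the new market: 1543 - 4P = P + 302, so P = 248.2 and q = 550.2.

550.20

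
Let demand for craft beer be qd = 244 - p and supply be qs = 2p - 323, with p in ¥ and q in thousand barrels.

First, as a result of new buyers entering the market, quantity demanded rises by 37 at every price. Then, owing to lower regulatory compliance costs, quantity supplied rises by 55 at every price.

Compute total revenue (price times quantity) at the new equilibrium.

Initially, 244 - p = 2p - 323, so 567 = 3p and p = 189, q = 55.
The shock moves the curves to qd = 281 - p and qs = 2p - 268.
Equate the new curves: 281 - p = 2p - 268, giving 549 = 3p, p = 183, q = 98.
New expenditure = 183 × 98 = 17934.

17934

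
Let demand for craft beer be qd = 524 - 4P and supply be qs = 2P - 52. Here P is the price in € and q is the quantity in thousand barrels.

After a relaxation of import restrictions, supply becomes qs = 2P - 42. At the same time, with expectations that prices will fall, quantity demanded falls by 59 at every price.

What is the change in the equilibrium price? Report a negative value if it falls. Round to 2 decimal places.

-11.50

Original equilibrium: 524 - 4P = 2P - 52 gives 576 = 6P, so P = 96 and q = 140.
The shock moves the curves to qd = 465 - 4P and qs = 2P - 42.
New equilibrium: 465 - 4P = 2P - 42 ⇒ 507 = 6P ⇒ P = 84.5, q = 127.
ΔP = 84.5 − 96 = -11.50.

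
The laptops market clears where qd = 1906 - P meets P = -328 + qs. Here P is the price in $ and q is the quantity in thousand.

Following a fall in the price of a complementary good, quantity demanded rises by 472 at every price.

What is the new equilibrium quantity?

Solve the original market: 1906 - P = P + 328, hence P = 789 and q = 1117.
With the change applied: demand qd = 2378 - P, supply qs = P + 328.
Equate the new curves: 2378 - P = P + 328, giving 2050 = 2P, P = 1025, q = 1353.

1353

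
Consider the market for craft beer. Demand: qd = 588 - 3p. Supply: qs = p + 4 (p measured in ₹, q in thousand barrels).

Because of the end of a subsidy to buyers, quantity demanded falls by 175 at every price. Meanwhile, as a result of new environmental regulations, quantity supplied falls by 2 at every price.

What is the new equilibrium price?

102.75

Original equilibrium: 588 - 3p = p + 4 gives 584 = 4p, so p = 146 and q = 150.
The new curves are qd = 413 - 3p (demand) and qs = p + 2 (supply).
Equate the new curves: 413 - 3p = p + 2, giving 411 = 4p, p = 102.75, q = 104.75.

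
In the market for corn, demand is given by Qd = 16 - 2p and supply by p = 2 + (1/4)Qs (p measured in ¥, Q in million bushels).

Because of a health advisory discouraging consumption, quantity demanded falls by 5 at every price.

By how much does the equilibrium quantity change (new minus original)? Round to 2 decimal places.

-3.33

Initially, 16 - 2p = 4p - 8, so 24 = 6p and p = 4, Q = 8.
After the shift, demand is Qd = 11 - 2p and supply is Qs = 4p - 8.
Clearing the new market: 11 - 2p = 4p - 8, so p = 19/6 ≈ 3.1667 and Q = 14/3 ≈ 4.6667.
ΔQ = 4.6667 − 8 = -3.33.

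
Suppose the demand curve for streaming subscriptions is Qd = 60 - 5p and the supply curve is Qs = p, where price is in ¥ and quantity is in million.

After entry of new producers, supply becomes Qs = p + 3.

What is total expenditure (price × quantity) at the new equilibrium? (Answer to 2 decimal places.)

118.75

Before the shock: 60 - 5p = p ⇒ 60 = 6p ⇒ p = 10, Q = 10.
The shock moves the curves to Qd = 60 - 5p and Qs = p + 3.
Equate the new curves: 60 - 5p = p + 3, giving 57 = 6p, p = 9.5, Q = 12.5.
New expenditure = 9.5 × 12.5 = 118.75.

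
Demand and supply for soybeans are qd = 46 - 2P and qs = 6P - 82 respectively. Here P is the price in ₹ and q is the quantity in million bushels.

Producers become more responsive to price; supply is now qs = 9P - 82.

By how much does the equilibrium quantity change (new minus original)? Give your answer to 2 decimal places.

+8.73

Initially, 46 - 2P = 6P - 82, so 128 = 8P and P = 16, q = 14.
The shock moves the curves to qd = 46 - 2P and qs = 9P - 82.
Clearing the new market: 46 - 2P = 9P - 82, so P = 128/11 ≈ 11.6364 and q = 250/11 ≈ 22.7273.
Δq = 22.7273 − 14 = +8.73.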